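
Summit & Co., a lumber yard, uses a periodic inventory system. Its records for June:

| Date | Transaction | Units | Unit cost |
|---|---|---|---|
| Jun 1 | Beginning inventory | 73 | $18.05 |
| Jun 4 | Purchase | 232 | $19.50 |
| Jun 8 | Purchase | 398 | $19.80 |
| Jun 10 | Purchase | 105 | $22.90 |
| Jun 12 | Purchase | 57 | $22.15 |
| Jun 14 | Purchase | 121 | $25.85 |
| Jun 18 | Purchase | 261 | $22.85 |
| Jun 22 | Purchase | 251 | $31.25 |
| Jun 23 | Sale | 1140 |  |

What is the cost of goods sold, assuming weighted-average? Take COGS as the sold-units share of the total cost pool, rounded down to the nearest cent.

Jun 23, sell 1140: 1140/1498 × $34,324.55 → $26,121.48
Ending inventory (cost pool remaining) = $8,203.07

COGS = $26,121.48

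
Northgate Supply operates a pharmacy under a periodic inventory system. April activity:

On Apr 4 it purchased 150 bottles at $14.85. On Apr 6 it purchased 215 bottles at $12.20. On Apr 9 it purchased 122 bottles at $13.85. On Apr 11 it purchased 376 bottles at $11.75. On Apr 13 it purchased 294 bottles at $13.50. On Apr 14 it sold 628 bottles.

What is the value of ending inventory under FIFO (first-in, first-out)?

Ending inventory = $6,730.25

Apr 14, 628 sold [FIFO — oldest first]: 150 @ $14.85 + 215 @ $12.20 + 122 @ $13.85 + 141 @ $11.75 = $8,196.95
Ending inventory: 235 @ $11.75 + 294 @ $13.50 = $6,730.25
Check: goods available $14,927.20 = COGS $8,196.95 + ending $6,730.25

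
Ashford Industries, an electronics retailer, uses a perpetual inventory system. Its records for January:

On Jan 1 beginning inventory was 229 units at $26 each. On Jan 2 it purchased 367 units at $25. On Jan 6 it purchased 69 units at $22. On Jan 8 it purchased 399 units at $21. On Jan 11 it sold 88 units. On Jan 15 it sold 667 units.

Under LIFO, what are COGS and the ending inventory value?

Jan 11, 88 sold [LIFO — newest first]: 88 @ $21 = $1,848
Jan 15, 667 sold [LIFO — newest first]: 311 @ $21 + 69 @ $22 + 287 @ $25 = $15,224
Total COGS = $1,848 + $15,224 = $17,072
Ending inventory: 229 @ $26 + 80 @ $25 = $7,954

COGS = $17,072; ending inventory = $7,954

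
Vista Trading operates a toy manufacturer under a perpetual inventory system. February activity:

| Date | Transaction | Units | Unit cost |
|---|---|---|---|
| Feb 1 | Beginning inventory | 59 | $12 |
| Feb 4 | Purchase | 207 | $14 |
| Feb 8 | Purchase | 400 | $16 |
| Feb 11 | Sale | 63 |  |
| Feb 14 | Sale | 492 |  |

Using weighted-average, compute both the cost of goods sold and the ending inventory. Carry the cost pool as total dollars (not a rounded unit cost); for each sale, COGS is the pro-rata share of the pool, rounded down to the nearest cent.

COGS = $8,338.33; ending inventory = $1,667.67

After Feb 1: 59 on hand, pool $708.00 (≈ $12.0000 each)
After Feb 4: 266 on hand, pool $3,606.00 (≈ $13.5564 each)
After Feb 8: 666 on hand, pool $10,006.00 (≈ $15.0240 each)
Feb 11, sell 63: 63/666 × $10,006.00 → $946.51
Feb 14, sell 492: 492/603 × $9,059.49 → $7,391.82
Total COGS = $946.51 + $7,391.82 = $8,338.33
Ending inventory (cost pool remaining) = $1,667.67
Check: goods available $10,006.00 = COGS $8,338.33 + ending $1,667.67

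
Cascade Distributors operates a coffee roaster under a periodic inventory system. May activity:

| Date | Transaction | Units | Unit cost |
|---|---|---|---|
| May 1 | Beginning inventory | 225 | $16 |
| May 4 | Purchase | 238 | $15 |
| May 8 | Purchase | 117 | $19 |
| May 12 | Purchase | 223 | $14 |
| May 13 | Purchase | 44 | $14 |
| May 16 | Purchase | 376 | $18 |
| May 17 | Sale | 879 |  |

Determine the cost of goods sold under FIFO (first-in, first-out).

COGS = $13,707

May 17, 879 sold [FIFO — oldest first]: 225 @ $16 + 238 @ $15 + 117 @ $19 + 223 @ $14 + 44 @ $14 + 32 @ $18 = $13,707
Ending inventory: 344 @ $18 = $6,192
Check: goods available $19,899 = COGS $13,707 + ending $6,192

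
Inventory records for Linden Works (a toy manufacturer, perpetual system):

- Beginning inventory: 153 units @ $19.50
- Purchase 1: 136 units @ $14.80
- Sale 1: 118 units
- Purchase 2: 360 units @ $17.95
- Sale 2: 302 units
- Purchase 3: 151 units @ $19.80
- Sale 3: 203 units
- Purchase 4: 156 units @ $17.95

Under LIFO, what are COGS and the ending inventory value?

Sale 1 (118) [LIFO — newest first]: 118 @ $14.80 = $1,746.40
Sale 2 (302) [LIFO — newest first]: 302 @ $17.95 = $5,420.90
Sale 3 (203) [LIFO — newest first]: 151 @ $19.80 + 52 @ $17.95 = $3,923.20
Total COGS = $1,746.40 + $5,420.90 + $3,923.20 = $11,090.50
Ending inventory: 153 @ $19.50 + 18 @ $14.80 + 6 @ $17.95 + 156 @ $17.95 = $6,157.80

COGS = $11,090.50; ending inventory = $6,157.80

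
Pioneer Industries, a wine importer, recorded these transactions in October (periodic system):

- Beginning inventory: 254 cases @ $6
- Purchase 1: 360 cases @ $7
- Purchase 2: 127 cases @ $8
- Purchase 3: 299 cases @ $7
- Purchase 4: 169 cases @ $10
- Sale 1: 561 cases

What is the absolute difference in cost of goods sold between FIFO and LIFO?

$854

FIFO COGS: 254 @ $6 + 307 @ $7 = $3,673
LIFO COGS: 169 @ $10 + 299 @ $7 + 93 @ $8 = $4,527
Difference = |$3,673 − $4,527| = $854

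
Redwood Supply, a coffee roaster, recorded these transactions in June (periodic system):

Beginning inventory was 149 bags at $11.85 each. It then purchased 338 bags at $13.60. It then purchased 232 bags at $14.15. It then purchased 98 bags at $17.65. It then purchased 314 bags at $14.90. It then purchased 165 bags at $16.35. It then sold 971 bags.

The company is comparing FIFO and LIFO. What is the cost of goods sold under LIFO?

COGS = $14,592.05

FIFO COGS: 149 @ $11.85 + 338 @ $13.60 + 232 @ $14.15 + 98 @ $17.65 + 154 @ $14.90 = $13,669.55
LIFO COGS: 165 @ $16.35 + 314 @ $14.90 + 98 @ $17.65 + 232 @ $14.15 + 162 @ $13.60 = $14,592.05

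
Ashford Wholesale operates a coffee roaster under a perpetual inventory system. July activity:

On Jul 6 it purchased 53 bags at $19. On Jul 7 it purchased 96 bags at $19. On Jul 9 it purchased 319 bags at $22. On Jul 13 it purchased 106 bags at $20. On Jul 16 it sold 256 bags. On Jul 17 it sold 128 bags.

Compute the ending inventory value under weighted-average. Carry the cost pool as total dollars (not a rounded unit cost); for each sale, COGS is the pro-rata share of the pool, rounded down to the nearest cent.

Ending inventory = $3,961.87

After Jul 6: 53 on hand, pool $1,007.00 (≈ $19.0000 each)
After Jul 7: 149 on hand, pool $2,831.00 (≈ $19.0000 each)
After Jul 9: 468 on hand, pool $9,849.00 (≈ $21.0449 each)
After Jul 13: 574 on hand, pool $11,969.00 (≈ $20.8519 each)
Jul 16, sell 256: 256/574 × $11,969.00 → $5,338.09
Jul 17, sell 128: 128/318 × $6,630.91 → $2,669.04
Total COGS = $5,338.09 + $2,669.04 = $8,007.13
Ending inventory (cost pool remaining) = $3,961.87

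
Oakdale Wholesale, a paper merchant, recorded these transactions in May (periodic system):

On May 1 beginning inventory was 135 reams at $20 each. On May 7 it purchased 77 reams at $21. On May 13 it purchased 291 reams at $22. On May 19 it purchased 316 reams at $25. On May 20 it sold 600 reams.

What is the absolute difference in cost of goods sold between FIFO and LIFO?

FIFO COGS: 135 @ $20 + 77 @ $21 + 291 @ $22 + 97 @ $25 = $13,144
LIFO COGS: 316 @ $25 + 284 @ $22 = $14,148
Difference = |$13,144 − $14,148| = $1,004

$1,004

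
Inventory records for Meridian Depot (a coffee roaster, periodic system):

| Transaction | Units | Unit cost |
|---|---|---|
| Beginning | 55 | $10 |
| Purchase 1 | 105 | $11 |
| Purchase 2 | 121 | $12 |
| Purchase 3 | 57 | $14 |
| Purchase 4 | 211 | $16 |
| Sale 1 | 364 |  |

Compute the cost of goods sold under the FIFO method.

COGS = $4,371

Sale 1 (364) [FIFO — oldest first]: 55 @ $10 + 105 @ $11 + 121 @ $12 + 57 @ $14 + 26 @ $16 = $4,371
Ending inventory: 185 @ $16 = $2,960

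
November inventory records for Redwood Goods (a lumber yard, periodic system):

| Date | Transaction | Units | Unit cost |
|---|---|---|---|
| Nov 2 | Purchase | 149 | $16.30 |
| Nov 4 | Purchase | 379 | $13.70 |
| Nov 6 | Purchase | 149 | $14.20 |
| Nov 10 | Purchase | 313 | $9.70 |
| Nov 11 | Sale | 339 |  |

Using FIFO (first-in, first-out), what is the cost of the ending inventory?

Ending inventory = $7,741.20

Nov 11, 339 sold [FIFO — oldest first]: 149 @ $16.30 + 190 @ $13.70 = $5,031.70
Ending inventory: 189 @ $13.70 + 149 @ $14.20 + 313 @ $9.70 = $7,741.20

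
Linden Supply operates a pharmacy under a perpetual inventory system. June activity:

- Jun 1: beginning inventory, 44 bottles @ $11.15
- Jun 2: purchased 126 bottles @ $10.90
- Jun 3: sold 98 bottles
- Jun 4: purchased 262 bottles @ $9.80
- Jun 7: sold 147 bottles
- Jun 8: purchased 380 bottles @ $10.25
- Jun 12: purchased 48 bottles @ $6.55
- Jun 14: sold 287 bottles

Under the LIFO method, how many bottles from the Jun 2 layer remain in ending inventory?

Jun 3, 98 sold [LIFO — newest first]: 98 @ $10.90 = $1,068.20
Jun 7, 147 sold [LIFO — newest first]: 147 @ $9.80 = $1,440.60
Jun 14, 287 sold [LIFO — newest first]: 48 @ $6.55 + 239 @ $10.25 = $2,764.15
Total COGS = $1,068.20 + $1,440.60 + $2,764.15 = $5,272.95
Ending inventory: 44 @ $11.15 + 28 @ $10.90 + 115 @ $9.80 + 141 @ $10.25 = $3,368.05

28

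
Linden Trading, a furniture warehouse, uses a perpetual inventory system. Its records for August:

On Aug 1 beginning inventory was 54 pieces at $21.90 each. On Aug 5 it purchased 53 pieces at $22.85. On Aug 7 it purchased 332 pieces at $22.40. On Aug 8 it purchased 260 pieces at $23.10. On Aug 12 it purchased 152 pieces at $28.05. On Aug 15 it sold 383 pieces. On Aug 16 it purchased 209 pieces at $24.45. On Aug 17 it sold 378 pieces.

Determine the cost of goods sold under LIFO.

Aug 15, 383 sold [LIFO — newest first]: 152 @ $28.05 + 231 @ $23.10 = $9,599.70
Aug 17, 378 sold [LIFO — newest first]: 209 @ $24.45 + 29 @ $23.10 + 140 @ $22.40 = $8,915.95
Total COGS = $9,599.70 + $8,915.95 = $18,515.65
Ending inventory: 54 @ $21.90 + 53 @ $22.85 + 192 @ $22.40 = $6,694.45

COGS = $18,515.65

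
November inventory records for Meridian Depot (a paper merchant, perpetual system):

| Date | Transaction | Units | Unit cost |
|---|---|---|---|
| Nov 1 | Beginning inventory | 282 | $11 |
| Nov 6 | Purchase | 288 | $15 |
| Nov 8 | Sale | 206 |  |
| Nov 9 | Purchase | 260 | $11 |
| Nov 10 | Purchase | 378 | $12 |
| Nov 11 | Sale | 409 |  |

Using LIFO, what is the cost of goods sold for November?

Nov 8, 206 sold [LIFO — newest first]: 206 @ $15 = $3,090
Nov 11, 409 sold [LIFO — newest first]: 378 @ $12 + 31 @ $11 = $4,877
Total COGS = $3,090 + $4,877 = $7,967
Ending inventory: 282 @ $11 + 82 @ $15 + 229 @ $11 = $6,851
Check: goods available $14,818 = COGS $7,967 + ending $6,851

COGS = $7,967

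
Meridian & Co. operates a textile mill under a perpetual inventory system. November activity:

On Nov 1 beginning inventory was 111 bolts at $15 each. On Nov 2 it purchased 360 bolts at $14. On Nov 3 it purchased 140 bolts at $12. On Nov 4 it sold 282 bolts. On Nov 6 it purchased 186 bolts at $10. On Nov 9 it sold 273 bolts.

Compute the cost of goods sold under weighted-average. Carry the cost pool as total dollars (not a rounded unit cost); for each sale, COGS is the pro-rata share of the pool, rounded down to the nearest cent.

After Nov 1: 111 on hand, pool $1,665.00 (≈ $15.0000 each)
After Nov 2: 471 on hand, pool $6,705.00 (≈ $14.2357 each)
After Nov 3: 611 on hand, pool $8,385.00 (≈ $13.7234 each)
Nov 4, sell 282: 282/611 × $8,385.00 → $3,870.00
After Nov 6: 515 on hand, pool $6,375.00 (≈ $12.3786 each)
Nov 9, sell 273: 273/515 × $6,375.00 → $3,379.36
Total COGS = $3,870.00 + $3,379.36 = $7,249.36
Ending inventory (cost pool remaining) = $2,995.64
Check: goods available $10,245.00 = COGS $7,249.36 + ending $2,995.64

COGS = $7,249.36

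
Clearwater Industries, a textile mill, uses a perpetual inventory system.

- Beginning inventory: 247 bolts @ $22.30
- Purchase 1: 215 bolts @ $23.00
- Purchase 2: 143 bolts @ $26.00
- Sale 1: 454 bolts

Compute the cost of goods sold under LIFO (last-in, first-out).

Sale 1 (454) [LIFO — newest first]: 143 @ $26.00 + 215 @ $23.00 + 96 @ $22.30 = $10,803.80
Ending inventory: 151 @ $22.30 = $3,367.30
Check: goods available $14,171.10 = COGS $10,803.80 + ending $3,367.30

COGS = $10,803.80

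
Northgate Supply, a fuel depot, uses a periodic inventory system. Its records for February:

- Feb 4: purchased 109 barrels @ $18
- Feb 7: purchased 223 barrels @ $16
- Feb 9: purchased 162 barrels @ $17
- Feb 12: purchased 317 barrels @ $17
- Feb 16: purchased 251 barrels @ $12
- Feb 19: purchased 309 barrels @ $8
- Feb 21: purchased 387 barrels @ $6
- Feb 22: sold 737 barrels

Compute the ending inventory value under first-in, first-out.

Feb 22, 737 sold [FIFO — oldest first]: 109 @ $18 + 223 @ $16 + 162 @ $17 + 243 @ $17 = $12,415
Ending inventory: 74 @ $17 + 251 @ $12 + 309 @ $8 + 387 @ $6 = $9,064

Ending inventory = $9,064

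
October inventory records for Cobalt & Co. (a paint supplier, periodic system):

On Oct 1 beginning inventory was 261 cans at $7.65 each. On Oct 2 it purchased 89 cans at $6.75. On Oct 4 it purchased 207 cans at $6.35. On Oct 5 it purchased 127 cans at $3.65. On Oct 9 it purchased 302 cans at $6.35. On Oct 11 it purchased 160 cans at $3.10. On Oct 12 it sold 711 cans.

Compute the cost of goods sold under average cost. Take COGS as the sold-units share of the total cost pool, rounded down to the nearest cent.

Oct 12, sell 711: 711/1146 × $6,789.10 → $4,212.08
Ending inventory (cost pool remaining) = $2,577.02
Check: goods available $6,789.10 = COGS $4,212.08 + ending $2,577.02

COGS = $4,212.08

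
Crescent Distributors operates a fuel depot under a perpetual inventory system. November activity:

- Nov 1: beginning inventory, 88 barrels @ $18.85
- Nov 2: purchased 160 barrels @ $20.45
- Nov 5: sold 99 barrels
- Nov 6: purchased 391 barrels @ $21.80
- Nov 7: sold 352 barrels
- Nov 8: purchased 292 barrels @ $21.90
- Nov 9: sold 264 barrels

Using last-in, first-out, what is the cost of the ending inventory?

Nov 5, 99 sold [LIFO — newest first]: 99 @ $20.45 = $2,024.55
Nov 7, 352 sold [LIFO — newest first]: 352 @ $21.80 = $7,673.60
Nov 9, 264 sold [LIFO — newest first]: 264 @ $21.90 = $5,781.60
Total COGS = $2,024.55 + $7,673.60 + $5,781.60 = $15,479.75
Ending inventory: 88 @ $18.85 + 61 @ $20.45 + 39 @ $21.80 + 28 @ $21.90 = $4,369.65
Check: goods available $19,849.40 = COGS $15,479.75 + ending $4,369.65

Ending inventory = $4,369.65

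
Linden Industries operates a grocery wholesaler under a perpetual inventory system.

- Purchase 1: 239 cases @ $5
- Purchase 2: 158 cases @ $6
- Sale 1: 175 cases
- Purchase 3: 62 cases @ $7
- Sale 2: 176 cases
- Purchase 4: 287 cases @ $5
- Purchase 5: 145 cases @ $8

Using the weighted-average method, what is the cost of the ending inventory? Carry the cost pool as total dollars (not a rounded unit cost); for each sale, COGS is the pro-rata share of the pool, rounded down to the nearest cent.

Ending inventory = $3,215.76

After Purchase 1: 239 on hand, pool $1,195.00 (≈ $5.0000 each)
After Purchase 2: 397 on hand, pool $2,143.00 (≈ $5.3980 each)
Sale 1, sell 175: 175/397 × $2,143.00 → $944.64
After Purchase 3: 284 on hand, pool $1,632.36 (≈ $5.7477 each)
Sale 2, sell 176: 176/284 × $1,632.36 → $1,011.60
After Purchase 4: 395 on hand, pool $2,055.76 (≈ $5.2045 each)
After Purchase 5: 540 on hand, pool $3,215.76 (≈ $5.9551 each)
Total COGS = $944.64 + $1,011.60 = $1,956.24
Ending inventory (cost pool remaining) = $3,215.76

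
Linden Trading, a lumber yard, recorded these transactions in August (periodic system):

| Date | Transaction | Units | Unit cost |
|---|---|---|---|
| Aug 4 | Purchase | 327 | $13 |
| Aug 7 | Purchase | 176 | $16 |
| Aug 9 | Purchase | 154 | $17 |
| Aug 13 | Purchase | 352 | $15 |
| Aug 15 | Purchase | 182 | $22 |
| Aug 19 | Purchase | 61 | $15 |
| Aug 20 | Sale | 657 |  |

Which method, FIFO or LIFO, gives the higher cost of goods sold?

LIFO

FIFO COGS: 327 @ $13 + 176 @ $16 + 154 @ $17 = $9,685
LIFO COGS: 61 @ $15 + 182 @ $22 + 352 @ $15 + 62 @ $17 = $11,253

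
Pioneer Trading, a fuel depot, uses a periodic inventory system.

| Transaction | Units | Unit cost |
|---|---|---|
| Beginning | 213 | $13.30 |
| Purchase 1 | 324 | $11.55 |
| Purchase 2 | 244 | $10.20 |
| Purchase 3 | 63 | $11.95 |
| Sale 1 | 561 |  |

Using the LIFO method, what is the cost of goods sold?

COGS = $6,175.35

Sale 1 (561) [LIFO — newest first]: 63 @ $11.95 + 244 @ $10.20 + 254 @ $11.55 = $6,175.35
Ending inventory: 213 @ $13.30 + 70 @ $11.55 = $3,641.40
Check: goods available $9,816.75 = COGS $6,175.35 + ending $3,641.40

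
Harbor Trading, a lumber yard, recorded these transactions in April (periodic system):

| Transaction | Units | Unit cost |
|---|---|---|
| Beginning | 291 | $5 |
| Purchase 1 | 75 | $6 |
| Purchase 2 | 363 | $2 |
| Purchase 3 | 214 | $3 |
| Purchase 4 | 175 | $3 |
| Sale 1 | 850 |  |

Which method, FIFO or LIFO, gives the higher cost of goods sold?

FIFO

FIFO COGS: 291 @ $5 + 75 @ $6 + 363 @ $2 + 121 @ $3 = $2,994
LIFO COGS: 175 @ $3 + 214 @ $3 + 363 @ $2 + 75 @ $6 + 23 @ $5 = $2,458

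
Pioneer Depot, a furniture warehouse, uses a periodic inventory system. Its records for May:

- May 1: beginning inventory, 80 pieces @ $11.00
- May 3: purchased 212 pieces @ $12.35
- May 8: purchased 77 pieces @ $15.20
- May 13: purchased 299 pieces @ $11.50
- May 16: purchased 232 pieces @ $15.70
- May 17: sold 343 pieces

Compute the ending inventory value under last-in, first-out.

Ending inventory = $6,830.60

May 17, 343 sold [LIFO — newest first]: 232 @ $15.70 + 111 @ $11.50 = $4,918.90
Ending inventory: 80 @ $11.00 + 212 @ $12.35 + 77 @ $15.20 + 188 @ $11.50 = $6,830.60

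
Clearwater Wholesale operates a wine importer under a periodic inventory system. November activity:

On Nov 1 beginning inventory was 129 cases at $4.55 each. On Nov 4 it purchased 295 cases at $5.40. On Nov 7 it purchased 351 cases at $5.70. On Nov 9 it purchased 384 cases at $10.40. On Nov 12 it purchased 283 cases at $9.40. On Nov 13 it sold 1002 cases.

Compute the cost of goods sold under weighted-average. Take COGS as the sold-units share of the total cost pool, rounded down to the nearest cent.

Nov 13, sell 1002: 1002/1442 × $10,834.45 → $7,528.51
Ending inventory (cost pool remaining) = $3,305.94
Check: goods available $10,834.45 = COGS $7,528.51 + ending $3,305.94

COGS = $7,528.51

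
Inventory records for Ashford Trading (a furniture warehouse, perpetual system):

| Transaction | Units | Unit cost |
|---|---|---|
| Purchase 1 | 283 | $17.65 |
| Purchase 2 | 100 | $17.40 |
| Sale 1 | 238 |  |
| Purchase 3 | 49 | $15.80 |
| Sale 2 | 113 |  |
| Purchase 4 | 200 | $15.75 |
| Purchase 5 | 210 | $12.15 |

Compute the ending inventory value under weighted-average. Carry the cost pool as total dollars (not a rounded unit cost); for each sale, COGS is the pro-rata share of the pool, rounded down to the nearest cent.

After Purchase 1: 283 on hand, pool $4,994.95 (≈ $17.6500 each)
After Purchase 2: 383 on hand, pool $6,734.95 (≈ $17.5847 each)
Sale 1, sell 238: 238/383 × $6,734.95 → $4,185.16
After Purchase 3: 194 on hand, pool $3,323.99 (≈ $17.1340 each)
Sale 2, sell 113: 113/194 × $3,323.99 → $1,936.13
After Purchase 4: 281 on hand, pool $4,537.86 (≈ $16.1490 each)
After Purchase 5: 491 on hand, pool $7,089.36 (≈ $14.4386 each)
Total COGS = $4,185.16 + $1,936.13 = $6,121.29
Ending inventory (cost pool remaining) = $7,089.36

Ending inventory = $7,089.36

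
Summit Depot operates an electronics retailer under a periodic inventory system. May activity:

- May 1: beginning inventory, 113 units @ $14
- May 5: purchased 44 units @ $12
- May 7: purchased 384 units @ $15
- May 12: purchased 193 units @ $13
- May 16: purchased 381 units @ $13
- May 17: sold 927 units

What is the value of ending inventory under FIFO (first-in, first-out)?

Ending inventory = $2,444

May 17, 927 sold [FIFO — oldest first]: 113 @ $14 + 44 @ $12 + 384 @ $15 + 193 @ $13 + 193 @ $13 = $12,888
Ending inventory: 188 @ $13 = $2,444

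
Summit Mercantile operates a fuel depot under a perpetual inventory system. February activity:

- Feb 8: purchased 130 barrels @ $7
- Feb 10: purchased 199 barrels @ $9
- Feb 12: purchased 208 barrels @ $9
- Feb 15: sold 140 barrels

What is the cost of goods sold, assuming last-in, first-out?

COGS = $1,260

Feb 15, 140 sold [LIFO — newest first]: 140 @ $9 = $1,260
Ending inventory: 130 @ $7 + 199 @ $9 + 68 @ $9 = $3,313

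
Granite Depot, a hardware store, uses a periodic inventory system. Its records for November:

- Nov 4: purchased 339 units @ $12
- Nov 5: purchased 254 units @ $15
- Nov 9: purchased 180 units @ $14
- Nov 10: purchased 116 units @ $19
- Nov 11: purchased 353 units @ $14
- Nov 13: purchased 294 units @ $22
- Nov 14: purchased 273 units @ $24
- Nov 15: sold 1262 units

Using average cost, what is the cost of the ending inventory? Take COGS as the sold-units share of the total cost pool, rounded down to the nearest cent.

Ending inventory = $9,241.86

Nov 15, sell 1262: 1262/1809 × $30,564.00 → $21,322.14
Ending inventory (cost pool remaining) = $9,241.86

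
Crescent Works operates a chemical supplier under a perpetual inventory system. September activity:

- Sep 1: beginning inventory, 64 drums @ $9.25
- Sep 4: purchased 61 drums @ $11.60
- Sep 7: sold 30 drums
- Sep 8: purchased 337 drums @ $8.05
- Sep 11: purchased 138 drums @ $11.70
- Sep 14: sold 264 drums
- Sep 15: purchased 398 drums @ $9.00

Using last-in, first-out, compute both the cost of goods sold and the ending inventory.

Sep 7, 30 sold [LIFO — newest first]: 30 @ $11.60 = $348.00
Sep 14, 264 sold [LIFO — newest first]: 138 @ $11.70 + 126 @ $8.05 = $2,628.90
Total COGS = $348.00 + $2,628.90 = $2,976.90
Ending inventory: 64 @ $9.25 + 31 @ $11.60 + 211 @ $8.05 + 398 @ $9.00 = $6,232.15
Check: goods available $9,209.05 = COGS $2,976.90 + ending $6,232.15

COGS = $2,976.90; ending inventory = $6,232.15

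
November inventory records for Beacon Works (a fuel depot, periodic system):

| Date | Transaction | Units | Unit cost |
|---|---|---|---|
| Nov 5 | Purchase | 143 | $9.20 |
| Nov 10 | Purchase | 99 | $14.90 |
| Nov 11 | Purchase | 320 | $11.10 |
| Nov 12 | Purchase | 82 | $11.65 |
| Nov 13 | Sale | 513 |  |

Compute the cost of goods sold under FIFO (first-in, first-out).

COGS = $5,798.80

Nov 13, 513 sold [FIFO — oldest first]: 143 @ $9.20 + 99 @ $14.90 + 271 @ $11.10 = $5,798.80
Ending inventory: 49 @ $11.10 + 82 @ $11.65 = $1,499.20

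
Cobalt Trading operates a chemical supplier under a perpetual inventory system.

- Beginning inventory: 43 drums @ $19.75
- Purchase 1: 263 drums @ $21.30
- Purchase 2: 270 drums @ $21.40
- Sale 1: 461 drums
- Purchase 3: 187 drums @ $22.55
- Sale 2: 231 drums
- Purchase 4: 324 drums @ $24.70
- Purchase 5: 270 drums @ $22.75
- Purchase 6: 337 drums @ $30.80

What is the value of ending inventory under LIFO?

Ending inventory = $25,970.55

Sale 1 (461) [LIFO — newest first]: 270 @ $21.40 + 191 @ $21.30 = $9,846.30
Sale 2 (231) [LIFO — newest first]: 187 @ $22.55 + 44 @ $21.30 = $5,154.05
Total COGS = $9,846.30 + $5,154.05 = $15,000.35
Ending inventory: 43 @ $19.75 + 28 @ $21.30 + 324 @ $24.70 + 270 @ $22.75 + 337 @ $30.80 = $25,970.55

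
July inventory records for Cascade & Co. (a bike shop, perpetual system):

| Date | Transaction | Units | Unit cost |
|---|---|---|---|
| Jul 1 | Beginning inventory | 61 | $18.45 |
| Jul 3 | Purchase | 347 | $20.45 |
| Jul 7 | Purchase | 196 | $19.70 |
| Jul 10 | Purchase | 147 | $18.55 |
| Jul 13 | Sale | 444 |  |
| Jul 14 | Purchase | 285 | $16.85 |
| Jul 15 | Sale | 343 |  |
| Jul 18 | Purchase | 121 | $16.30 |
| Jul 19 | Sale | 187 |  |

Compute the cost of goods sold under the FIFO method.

COGS = $18,567.20

Jul 13, 444 sold [FIFO — oldest first]: 61 @ $18.45 + 347 @ $20.45 + 36 @ $19.70 = $8,930.80
Jul 15, 343 sold [FIFO — oldest first]: 160 @ $19.70 + 147 @ $18.55 + 36 @ $16.85 = $6,485.45
Jul 19, 187 sold [FIFO — oldest first]: 187 @ $16.85 = $3,150.95
Total COGS = $8,930.80 + $6,485.45 + $3,150.95 = $18,567.20
Ending inventory: 62 @ $16.85 + 121 @ $16.30 = $3,017.00
Check: goods available $21,584.20 = COGS $18,567.20 + ending $3,017.00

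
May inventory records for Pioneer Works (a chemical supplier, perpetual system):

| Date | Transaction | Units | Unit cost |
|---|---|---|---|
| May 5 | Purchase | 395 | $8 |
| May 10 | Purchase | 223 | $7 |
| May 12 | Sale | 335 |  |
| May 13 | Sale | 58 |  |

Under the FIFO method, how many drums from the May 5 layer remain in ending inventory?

2

May 12, 335 sold [FIFO — oldest first]: 335 @ $8 = $2,680
May 13, 58 sold [FIFO — oldest first]: 58 @ $8 = $464
Total COGS = $2,680 + $464 = $3,144
Ending inventory: 2 @ $8 + 223 @ $7 = $1,577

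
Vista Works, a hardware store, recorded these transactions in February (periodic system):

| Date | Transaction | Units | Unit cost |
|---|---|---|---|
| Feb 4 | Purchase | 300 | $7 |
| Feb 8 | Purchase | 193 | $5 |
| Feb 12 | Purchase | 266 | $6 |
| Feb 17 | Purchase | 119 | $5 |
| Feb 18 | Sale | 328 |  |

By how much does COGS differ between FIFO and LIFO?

$391

FIFO COGS: 300 @ $7 + 28 @ $5 = $2,240
LIFO COGS: 119 @ $5 + 209 @ $6 = $1,849
Difference = |$2,240 − $1,849| = $391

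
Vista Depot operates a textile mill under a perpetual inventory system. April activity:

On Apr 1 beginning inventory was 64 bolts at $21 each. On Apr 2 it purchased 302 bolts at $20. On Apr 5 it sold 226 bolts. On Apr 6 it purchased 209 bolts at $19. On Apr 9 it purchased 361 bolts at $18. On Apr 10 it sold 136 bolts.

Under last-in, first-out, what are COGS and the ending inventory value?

COGS = $6,968; ending inventory = $10,885

Apr 5, 226 sold [LIFO — newest first]: 226 @ $20 = $4,520
Apr 10, 136 sold [LIFO — newest first]: 136 @ $18 = $2,448
Total COGS = $4,520 + $2,448 = $6,968
Ending inventory: 64 @ $21 + 76 @ $20 + 209 @ $19 + 225 @ $18 = $10,885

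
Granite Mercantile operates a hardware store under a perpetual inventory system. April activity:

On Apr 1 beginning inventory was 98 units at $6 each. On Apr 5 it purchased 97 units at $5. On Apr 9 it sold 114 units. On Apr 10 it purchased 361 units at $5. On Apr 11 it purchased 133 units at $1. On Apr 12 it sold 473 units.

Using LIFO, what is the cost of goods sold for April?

Apr 9, 114 sold [LIFO — newest first]: 97 @ $5 + 17 @ $6 = $587
Apr 12, 473 sold [LIFO — newest first]: 133 @ $1 + 340 @ $5 = $1,833
Total COGS = $587 + $1,833 = $2,420
Ending inventory: 81 @ $6 + 21 @ $5 = $591

COGS = $2,420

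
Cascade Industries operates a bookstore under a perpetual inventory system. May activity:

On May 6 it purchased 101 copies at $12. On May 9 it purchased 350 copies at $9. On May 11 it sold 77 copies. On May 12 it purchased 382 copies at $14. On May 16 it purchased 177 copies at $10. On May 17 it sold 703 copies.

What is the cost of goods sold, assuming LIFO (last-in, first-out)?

COGS = $9,107

May 11, 77 sold [LIFO — newest first]: 77 @ $9 = $693
May 17, 703 sold [LIFO — newest first]: 177 @ $10 + 382 @ $14 + 144 @ $9 = $8,414
Total COGS = $693 + $8,414 = $9,107
Ending inventory: 101 @ $12 + 129 @ $9 = $2,373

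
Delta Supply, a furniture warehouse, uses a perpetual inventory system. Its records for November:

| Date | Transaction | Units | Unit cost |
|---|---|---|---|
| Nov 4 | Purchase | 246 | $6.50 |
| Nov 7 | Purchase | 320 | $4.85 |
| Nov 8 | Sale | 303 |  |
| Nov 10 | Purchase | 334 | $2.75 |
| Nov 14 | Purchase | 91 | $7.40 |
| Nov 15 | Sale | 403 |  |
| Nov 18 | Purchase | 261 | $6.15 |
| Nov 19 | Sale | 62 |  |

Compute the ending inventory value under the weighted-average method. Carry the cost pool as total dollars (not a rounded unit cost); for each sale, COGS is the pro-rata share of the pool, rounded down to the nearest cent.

After Nov 4: 246 on hand, pool $1,599.00 (≈ $6.5000 each)
After Nov 7: 566 on hand, pool $3,151.00 (≈ $5.5671 each)
Nov 8, sell 303: 303/566 × $3,151.00 → $1,686.84
After Nov 10: 597 on hand, pool $2,382.66 (≈ $3.9911 each)
After Nov 14: 688 on hand, pool $3,056.06 (≈ $4.4419 each)
Nov 15, sell 403: 403/688 × $3,056.06 → $1,790.10
After Nov 18: 546 on hand, pool $2,871.11 (≈ $5.2584 each)
Nov 19, sell 62: 62/546 × $2,871.11 → $326.02
Total COGS = $1,686.84 + $1,790.10 + $326.02 = $3,802.96
Ending inventory (cost pool remaining) = $2,545.09
Check: goods available $6,348.05 = COGS $3,802.96 + ending $2,545.09

Ending inventory = $2,545.09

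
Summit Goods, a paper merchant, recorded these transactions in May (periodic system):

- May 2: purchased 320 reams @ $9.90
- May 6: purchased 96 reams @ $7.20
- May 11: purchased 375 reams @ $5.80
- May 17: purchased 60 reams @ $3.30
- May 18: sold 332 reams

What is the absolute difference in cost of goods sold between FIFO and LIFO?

$1,478.80

FIFO COGS: 320 @ $9.90 + 12 @ $7.20 = $3,254.40
LIFO COGS: 60 @ $3.30 + 272 @ $5.80 = $1,775.60
Difference = |$3,254.40 − $1,775.60| = $1,478.80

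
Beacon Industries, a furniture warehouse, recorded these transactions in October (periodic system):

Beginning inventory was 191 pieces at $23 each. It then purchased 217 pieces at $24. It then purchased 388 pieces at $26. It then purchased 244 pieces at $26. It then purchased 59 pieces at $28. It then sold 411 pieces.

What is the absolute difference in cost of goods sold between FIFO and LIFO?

FIFO COGS: 191 @ $23 + 217 @ $24 + 3 @ $26 = $9,679
LIFO COGS: 59 @ $28 + 244 @ $26 + 108 @ $26 = $10,804
Difference = |$9,679 − $10,804| = $1,125

$1,125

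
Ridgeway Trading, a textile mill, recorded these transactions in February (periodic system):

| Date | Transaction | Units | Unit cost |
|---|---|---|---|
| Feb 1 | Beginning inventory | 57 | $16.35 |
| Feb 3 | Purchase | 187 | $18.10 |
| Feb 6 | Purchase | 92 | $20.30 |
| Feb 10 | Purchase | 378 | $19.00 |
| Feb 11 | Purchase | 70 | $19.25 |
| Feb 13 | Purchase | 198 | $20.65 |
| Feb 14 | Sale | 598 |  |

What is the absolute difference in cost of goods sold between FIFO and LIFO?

$543.95

FIFO COGS: 57 @ $16.35 + 187 @ $18.10 + 92 @ $20.30 + 262 @ $19.00 = $11,162.25
LIFO COGS: 198 @ $20.65 + 70 @ $19.25 + 330 @ $19.00 = $11,706.20
Difference = |$11,162.25 − $11,706.20| = $543.95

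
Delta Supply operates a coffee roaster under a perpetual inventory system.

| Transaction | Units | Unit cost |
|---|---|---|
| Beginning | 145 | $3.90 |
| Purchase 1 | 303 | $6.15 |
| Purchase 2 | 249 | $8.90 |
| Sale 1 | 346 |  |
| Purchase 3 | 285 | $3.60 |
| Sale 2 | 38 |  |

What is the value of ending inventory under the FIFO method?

Ending inventory = $3,635.70

Sale 1 (346) [FIFO — oldest first]: 145 @ $3.90 + 201 @ $6.15 = $1,801.65
Sale 2 (38) [FIFO — oldest first]: 38 @ $6.15 = $233.70
Total COGS = $1,801.65 + $233.70 = $2,035.35
Ending inventory: 64 @ $6.15 + 249 @ $8.90 + 285 @ $3.60 = $3,635.70
Check: goods available $5,671.05 = COGS $2,035.35 + ending $3,635.70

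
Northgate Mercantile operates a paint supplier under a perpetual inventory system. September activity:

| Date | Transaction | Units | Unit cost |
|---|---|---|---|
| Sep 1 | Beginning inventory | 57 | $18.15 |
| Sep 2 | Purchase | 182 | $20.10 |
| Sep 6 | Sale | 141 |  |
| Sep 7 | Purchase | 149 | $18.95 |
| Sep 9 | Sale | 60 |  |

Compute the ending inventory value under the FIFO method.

Sep 6, 141 sold [FIFO — oldest first]: 57 @ $18.15 + 84 @ $20.10 = $2,722.95
Sep 9, 60 sold [FIFO — oldest first]: 60 @ $20.10 = $1,206.00
Total COGS = $2,722.95 + $1,206.00 = $3,928.95
Ending inventory: 38 @ $20.10 + 149 @ $18.95 = $3,587.35

Ending inventory = $3,587.35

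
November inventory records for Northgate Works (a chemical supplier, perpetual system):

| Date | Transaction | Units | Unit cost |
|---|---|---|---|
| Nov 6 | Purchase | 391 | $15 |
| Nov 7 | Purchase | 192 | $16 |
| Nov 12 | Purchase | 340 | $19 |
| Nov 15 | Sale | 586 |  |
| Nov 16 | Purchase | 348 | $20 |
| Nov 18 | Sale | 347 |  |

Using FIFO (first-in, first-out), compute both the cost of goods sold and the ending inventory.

COGS = $15,597; ending inventory = $6,760

Nov 15, 586 sold [FIFO — oldest first]: 391 @ $15 + 192 @ $16 + 3 @ $19 = $8,994
Nov 18, 347 sold [FIFO — oldest first]: 337 @ $19 + 10 @ $20 = $6,603
Total COGS = $8,994 + $6,603 = $15,597
Ending inventory: 338 @ $20 = $6,760
Check: goods available $22,357 = COGS $15,597 + ending $6,760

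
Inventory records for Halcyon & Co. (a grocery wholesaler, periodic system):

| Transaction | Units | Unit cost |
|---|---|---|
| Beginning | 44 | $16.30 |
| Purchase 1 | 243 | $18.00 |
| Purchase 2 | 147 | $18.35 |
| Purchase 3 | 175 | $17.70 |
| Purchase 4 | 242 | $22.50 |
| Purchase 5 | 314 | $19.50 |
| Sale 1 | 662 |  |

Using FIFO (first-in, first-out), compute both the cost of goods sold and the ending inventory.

Sale 1 (662) [FIFO — oldest first]: 44 @ $16.30 + 243 @ $18.00 + 147 @ $18.35 + 175 @ $17.70 + 53 @ $22.50 = $12,078.65
Ending inventory: 189 @ $22.50 + 314 @ $19.50 = $10,375.50

COGS = $12,078.65; ending inventory = $10,375.50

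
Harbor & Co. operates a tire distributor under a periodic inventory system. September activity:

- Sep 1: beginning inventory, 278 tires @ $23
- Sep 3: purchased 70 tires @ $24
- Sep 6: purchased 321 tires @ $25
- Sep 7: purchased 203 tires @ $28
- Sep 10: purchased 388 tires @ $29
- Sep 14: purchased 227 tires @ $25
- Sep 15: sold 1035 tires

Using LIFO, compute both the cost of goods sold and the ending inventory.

COGS = $28,036; ending inventory = $10,674

Sep 15, 1035 sold [LIFO — newest first]: 227 @ $25 + 388 @ $29 + 203 @ $28 + 217 @ $25 = $28,036
Ending inventory: 278 @ $23 + 70 @ $24 + 104 @ $25 = $10,674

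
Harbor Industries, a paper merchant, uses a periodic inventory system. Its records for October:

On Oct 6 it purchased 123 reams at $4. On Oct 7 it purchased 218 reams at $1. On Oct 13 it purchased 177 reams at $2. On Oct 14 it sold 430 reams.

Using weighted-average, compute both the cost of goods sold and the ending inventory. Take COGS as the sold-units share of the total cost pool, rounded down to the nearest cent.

Oct 14, sell 430: 430/518 × $1,064.00 → $883.24
Ending inventory (cost pool remaining) = $180.76

COGS = $883.24; ending inventory = $180.76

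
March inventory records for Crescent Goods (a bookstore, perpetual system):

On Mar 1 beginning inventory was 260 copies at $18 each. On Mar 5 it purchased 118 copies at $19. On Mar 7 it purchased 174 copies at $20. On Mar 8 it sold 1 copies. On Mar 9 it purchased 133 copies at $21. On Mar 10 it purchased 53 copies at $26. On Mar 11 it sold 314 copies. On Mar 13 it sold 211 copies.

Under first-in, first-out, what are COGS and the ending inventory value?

COGS = $9,882; ending inventory = $4,691

Mar 8, 1 sold [FIFO — oldest first]: 1 @ $18 = $18
Mar 11, 314 sold [FIFO — oldest first]: 259 @ $18 + 55 @ $19 = $5,707
Mar 13, 211 sold [FIFO — oldest first]: 63 @ $19 + 148 @ $20 = $4,157
Total COGS = $18 + $5,707 + $4,157 = $9,882
Ending inventory: 26 @ $20 + 133 @ $21 + 53 @ $26 = $4,691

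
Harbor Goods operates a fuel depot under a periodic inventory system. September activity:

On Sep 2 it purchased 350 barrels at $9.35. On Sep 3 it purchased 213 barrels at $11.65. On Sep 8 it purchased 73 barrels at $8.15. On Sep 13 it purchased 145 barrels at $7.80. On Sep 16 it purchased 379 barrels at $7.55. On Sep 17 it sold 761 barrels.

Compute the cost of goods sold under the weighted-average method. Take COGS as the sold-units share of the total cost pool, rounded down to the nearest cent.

Sep 17, sell 761: 761/1160 × $10,341.35 → $6,784.28
Ending inventory (cost pool remaining) = $3,557.07

COGS = $6,784.28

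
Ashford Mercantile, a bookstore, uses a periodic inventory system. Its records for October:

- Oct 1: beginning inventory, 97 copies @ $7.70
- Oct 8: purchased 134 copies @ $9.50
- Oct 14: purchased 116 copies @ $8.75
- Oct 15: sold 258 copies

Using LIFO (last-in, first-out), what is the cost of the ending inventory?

Ending inventory = $685.30

Oct 15, 258 sold [LIFO — newest first]: 116 @ $8.75 + 134 @ $9.50 + 8 @ $7.70 = $2,349.60
Ending inventory: 89 @ $7.70 = $685.30
Check: goods available $3,034.90 = COGS $2,349.60 + ending $685.30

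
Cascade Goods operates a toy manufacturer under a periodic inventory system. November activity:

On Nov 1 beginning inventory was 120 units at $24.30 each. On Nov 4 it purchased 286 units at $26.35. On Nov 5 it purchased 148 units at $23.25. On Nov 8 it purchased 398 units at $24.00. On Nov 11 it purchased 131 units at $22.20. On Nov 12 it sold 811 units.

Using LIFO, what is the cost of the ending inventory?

Nov 12, 811 sold [LIFO — newest first]: 131 @ $22.20 + 398 @ $24.00 + 148 @ $23.25 + 134 @ $26.35 = $19,432.10
Ending inventory: 120 @ $24.30 + 152 @ $26.35 = $6,921.20

Ending inventory = $6,921.20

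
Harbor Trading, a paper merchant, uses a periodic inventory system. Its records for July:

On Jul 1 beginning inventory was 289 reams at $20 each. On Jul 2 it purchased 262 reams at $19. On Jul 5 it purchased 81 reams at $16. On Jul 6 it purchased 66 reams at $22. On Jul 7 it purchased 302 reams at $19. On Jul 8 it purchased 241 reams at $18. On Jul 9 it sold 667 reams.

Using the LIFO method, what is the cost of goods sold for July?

Jul 9, 667 sold [LIFO — newest first]: 241 @ $18 + 302 @ $19 + 66 @ $22 + 58 @ $16 = $12,456
Ending inventory: 289 @ $20 + 262 @ $19 + 23 @ $16 = $11,126

COGS = $12,456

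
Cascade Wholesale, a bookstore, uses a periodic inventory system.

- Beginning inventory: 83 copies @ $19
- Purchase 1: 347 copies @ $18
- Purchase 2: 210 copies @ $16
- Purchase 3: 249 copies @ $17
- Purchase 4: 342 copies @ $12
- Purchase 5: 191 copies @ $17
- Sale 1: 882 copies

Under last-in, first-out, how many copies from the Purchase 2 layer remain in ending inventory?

110

Sale 1 (882) [LIFO — newest first]: 191 @ $17 + 342 @ $12 + 249 @ $17 + 100 @ $16 = $13,184
Ending inventory: 83 @ $19 + 347 @ $18 + 110 @ $16 = $9,583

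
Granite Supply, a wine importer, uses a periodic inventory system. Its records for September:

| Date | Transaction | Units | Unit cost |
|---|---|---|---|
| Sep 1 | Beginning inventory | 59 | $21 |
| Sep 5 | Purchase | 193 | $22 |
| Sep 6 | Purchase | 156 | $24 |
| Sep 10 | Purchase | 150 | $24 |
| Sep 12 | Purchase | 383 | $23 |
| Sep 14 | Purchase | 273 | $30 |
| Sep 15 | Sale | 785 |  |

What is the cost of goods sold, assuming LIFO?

COGS = $20,095

Sep 15, 785 sold [LIFO — newest first]: 273 @ $30 + 383 @ $23 + 129 @ $24 = $20,095
Ending inventory: 59 @ $21 + 193 @ $22 + 156 @ $24 + 21 @ $24 = $9,733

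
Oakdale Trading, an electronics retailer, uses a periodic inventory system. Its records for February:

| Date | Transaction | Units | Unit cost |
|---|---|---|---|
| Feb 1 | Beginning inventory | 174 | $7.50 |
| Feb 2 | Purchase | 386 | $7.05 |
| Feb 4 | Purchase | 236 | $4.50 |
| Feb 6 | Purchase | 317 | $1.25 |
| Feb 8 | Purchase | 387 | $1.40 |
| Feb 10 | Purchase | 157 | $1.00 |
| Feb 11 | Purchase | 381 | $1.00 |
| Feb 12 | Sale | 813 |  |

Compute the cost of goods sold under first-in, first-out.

COGS = $5,109.55

Feb 12, 813 sold [FIFO — oldest first]: 174 @ $7.50 + 386 @ $7.05 + 236 @ $4.50 + 17 @ $1.25 = $5,109.55
Ending inventory: 300 @ $1.25 + 387 @ $1.40 + 157 @ $1.00 + 381 @ $1.00 = $1,454.80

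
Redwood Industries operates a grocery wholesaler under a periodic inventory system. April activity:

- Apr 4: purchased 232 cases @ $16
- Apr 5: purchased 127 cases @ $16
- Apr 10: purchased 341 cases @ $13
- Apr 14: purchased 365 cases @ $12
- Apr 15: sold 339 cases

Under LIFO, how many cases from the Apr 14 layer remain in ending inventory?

26

Apr 15, 339 sold [LIFO — newest first]: 339 @ $12 = $4,068
Ending inventory: 232 @ $16 + 127 @ $16 + 341 @ $13 + 26 @ $12 = $10,489
Check: goods available $14,557 = COGS $4,068 + ending $10,489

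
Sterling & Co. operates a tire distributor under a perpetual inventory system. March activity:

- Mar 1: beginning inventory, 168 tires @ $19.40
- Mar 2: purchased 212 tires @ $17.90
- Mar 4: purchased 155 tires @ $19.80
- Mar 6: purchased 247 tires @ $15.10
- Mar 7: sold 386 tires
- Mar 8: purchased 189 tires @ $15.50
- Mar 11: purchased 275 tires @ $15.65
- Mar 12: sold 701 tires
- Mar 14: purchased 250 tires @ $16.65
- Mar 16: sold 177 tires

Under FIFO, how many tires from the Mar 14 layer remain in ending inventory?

232

Mar 7, 386 sold [FIFO — oldest first]: 168 @ $19.40 + 212 @ $17.90 + 6 @ $19.80 = $7,172.80
Mar 12, 701 sold [FIFO — oldest first]: 149 @ $19.80 + 247 @ $15.10 + 189 @ $15.50 + 116 @ $15.65 = $11,424.80
Mar 16, 177 sold [FIFO — oldest first]: 159 @ $15.65 + 18 @ $16.65 = $2,788.05
Total COGS = $7,172.80 + $11,424.80 + $2,788.05 = $21,385.65
Ending inventory: 232 @ $16.65 = $3,862.80
Check: goods available $25,248.45 = COGS $21,385.65 + ending $3,862.80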